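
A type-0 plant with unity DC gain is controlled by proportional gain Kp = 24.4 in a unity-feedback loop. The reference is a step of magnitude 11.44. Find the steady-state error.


e_ss = R/(1 + Kp) = 11.44/(1 + 24.4) = 11.44/25.4000 = 0.4504

0.4504


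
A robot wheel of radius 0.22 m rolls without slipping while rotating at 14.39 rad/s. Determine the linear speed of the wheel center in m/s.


v = omega * r = 14.39 * 0.22 = 3.1658

3.1658 m/s


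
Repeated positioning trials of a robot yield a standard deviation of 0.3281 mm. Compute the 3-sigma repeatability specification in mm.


repeatability = 3*sigma = 3*0.3281 = 0.9843

0.9843 mm


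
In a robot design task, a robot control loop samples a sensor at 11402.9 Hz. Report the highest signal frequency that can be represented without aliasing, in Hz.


f_max = f_s/2 = 11402.9/2 = 5701.4500

5701.4500 Hz


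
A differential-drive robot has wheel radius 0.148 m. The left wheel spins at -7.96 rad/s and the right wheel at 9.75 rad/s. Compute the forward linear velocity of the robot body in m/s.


v = r*(wR + wL)/2 = 0.148*(9.75 + -7.96)/2 = 0.1325

0.1325 m/s


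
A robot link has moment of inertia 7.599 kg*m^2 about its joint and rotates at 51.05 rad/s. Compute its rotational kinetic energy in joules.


KE = (1/2)*I*omega^2 = 0.5*7.599*51.05^2 = 9901.8864

9901.8864 J


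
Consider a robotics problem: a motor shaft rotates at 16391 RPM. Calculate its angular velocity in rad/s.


omega = 16391 * 2*pi/60 = 1716.4615

1716.4615 rad/s


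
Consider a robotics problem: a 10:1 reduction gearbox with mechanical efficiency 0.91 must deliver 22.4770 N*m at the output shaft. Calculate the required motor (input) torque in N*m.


tau_in = tau_out / (N * eta) = 22.4770 / (10 * 0.91) = 2.4700

2.4700 N*m


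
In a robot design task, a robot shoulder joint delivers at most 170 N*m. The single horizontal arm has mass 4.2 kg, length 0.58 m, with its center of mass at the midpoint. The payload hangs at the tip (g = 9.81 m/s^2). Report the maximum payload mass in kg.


tau_arm = m_arm*g*(L/2) = 4.2*9.81*0.58/2 = 11.9486 N*m
tau_payload = tau_max - tau_arm = 170 - 11.9486 = 158.0514
m_payload = tau_payload / (g*L) = 158.0514 / (9.81*0.58) = 27.7780

27.7780 kg


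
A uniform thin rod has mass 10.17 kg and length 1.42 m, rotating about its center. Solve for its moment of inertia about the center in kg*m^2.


I = (1/12)*m*L^2 = (1/12)*10.17*1.42^2 = 1.7089

1.7089 kg*m^2


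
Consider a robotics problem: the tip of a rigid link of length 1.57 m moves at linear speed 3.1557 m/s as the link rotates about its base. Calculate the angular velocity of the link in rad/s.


omega = v / L = 3.1557 / 1.57 = 2.0100

2.0100 rad/s


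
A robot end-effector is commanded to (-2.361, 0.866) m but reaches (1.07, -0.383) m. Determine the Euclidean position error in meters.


dx = 1.07 - (-2.361) = 3.4310, dy = -0.383 - (0.866) = -1.2490
err = sqrt(11.771761 + 1.560001) = 3.6513

3.6513 m


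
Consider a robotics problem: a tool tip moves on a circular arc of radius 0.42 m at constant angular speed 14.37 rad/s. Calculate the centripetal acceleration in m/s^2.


a_c = omega^2 * r = 14.37^2 * 0.42 = 86.7287

86.7287 m/s^2


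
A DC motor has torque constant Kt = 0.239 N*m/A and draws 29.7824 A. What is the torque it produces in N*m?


tau = Kt * I = 0.239*29.7824 = 7.1180

7.1180 N*m


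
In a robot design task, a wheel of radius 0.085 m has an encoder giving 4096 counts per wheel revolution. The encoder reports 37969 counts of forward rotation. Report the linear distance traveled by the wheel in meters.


revs = 37969/4096 = 9.269775
d = revs * 2*pi*r = 9.269775 * 2*pi*0.085 = 4.9507

4.9507 m


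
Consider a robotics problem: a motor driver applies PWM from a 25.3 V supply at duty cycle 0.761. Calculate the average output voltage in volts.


V_avg = V_supply * D = 25.3*0.761 = 19.2533

19.2533 V


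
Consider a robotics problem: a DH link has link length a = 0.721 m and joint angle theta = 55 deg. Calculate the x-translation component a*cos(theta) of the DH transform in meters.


a*cos(theta) = 0.721*cos(55 deg) = 0.4135

0.4135 m


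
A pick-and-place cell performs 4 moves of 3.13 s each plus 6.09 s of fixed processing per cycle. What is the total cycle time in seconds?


T = 4*3.13 + 6.09 = 18.6100

18.6100 s


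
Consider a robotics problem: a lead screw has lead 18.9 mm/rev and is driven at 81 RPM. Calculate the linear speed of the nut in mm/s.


v = lead * (RPM/60) = 18.9*81/60 = 25.5150

25.5150 mm/s


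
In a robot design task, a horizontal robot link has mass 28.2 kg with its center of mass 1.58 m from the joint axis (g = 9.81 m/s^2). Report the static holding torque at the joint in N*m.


tau = m*g*L = 28.2 * 9.81 * 1.58 = 437.0944

437.0944 N*m


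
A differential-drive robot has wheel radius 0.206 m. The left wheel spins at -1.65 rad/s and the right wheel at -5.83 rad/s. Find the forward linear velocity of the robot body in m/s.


v = r*(wR + wL)/2 = 0.206*(-5.83 + -1.65)/2 = -0.7704

-0.7704 m/s


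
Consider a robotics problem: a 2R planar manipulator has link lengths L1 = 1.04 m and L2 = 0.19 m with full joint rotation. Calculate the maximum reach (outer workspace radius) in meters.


r_max = L1 + L2 = 1.04 + 0.19 = 1.2300

1.2300 m


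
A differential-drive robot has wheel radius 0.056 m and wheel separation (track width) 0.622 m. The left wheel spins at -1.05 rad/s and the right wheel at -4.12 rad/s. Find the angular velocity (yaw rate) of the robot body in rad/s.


omega = r*(wR - wL)/L = 0.056*(-4.12 - (-1.05))/0.622 = -0.2764

-0.2764 rad/s


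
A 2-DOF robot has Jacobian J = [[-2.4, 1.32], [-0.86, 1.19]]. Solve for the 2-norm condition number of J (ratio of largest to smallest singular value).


JJ^T eigenvalues: trace(JJ^T) = 9.6581, det(JJ^T) = det(J)^2 = 2.96115264
s_max^2 = (9.6581 + sqrt(81.43428505))/2 = 9.34109735
s_min^2 = (9.6581 - sqrt(81.43428505))/2 = 0.31700265
kappa = s_max/s_min = sqrt(9.34109735/0.31700265) = 5.4283

5.4283


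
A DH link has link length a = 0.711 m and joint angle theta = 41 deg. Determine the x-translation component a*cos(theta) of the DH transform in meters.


a*cos(theta) = 0.711*cos(41 deg) = 0.5366

0.5366 m


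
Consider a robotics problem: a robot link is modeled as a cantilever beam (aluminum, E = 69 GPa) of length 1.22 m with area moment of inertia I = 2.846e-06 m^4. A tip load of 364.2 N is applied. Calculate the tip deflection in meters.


delta = F*L^3/(3*E*I) = 364.2*1.22^3/(3*6.900e+10*2.846e-06)
      = 661.3318416/589122 = 0.0011

0.0011 m


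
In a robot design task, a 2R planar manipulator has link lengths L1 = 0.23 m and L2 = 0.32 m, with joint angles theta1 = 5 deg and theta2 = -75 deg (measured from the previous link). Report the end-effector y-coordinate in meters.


y = L1*sin(th1) + L2*sin(th1+th2) = 0.23*sin(5 deg) + 0.32*sin(-70 deg) = -0.2807

-0.2807 m


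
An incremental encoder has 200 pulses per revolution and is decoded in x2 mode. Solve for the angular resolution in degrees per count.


resolution = 360 / (PPR * 2) = 360 / 400 = 0.9000

0.9000 degrees


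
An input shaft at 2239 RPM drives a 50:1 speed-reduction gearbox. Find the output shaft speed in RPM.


omega_out = omega_in / N = 2239 / 50 = 44.7800

44.7800 RPM


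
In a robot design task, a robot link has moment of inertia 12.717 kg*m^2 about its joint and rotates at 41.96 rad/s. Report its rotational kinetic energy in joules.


KE = (1/2)*I*omega^2 = 0.5*12.717*41.96^2 = 11195.0396

11195.0396 J


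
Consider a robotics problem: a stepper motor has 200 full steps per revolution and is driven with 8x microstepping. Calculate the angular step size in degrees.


step = 360/(200*8) = 360/1600 = 0.2250

0.2250 degrees


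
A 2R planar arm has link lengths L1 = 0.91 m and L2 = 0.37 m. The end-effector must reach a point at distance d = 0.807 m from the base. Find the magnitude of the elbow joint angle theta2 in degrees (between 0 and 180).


cos(th2) = (d^2 - L1^2 - L2^2)/(2*L1*L2) = (0.807^2 - 0.91^2 - 0.37^2)/(2*0.91*0.37) = -0.46592070
th2 = acos(-0.46592070) = 117.7698 deg

117.7698 degrees


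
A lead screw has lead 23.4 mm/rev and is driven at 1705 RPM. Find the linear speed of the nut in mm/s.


v = lead * (RPM/60) = 23.4*1705/60 = 664.9500

664.9500 mm/s


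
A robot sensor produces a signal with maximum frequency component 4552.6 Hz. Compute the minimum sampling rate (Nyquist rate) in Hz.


f_s,min = 2*f_max = 2*4552.6 = 9105.2000

9105.2000 Hz


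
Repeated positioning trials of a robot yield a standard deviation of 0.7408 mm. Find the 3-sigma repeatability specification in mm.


repeatability = 3*sigma = 3*0.7408 = 2.2224

2.2224 mm


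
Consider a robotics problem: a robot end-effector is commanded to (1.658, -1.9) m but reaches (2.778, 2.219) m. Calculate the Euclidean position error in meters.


dx = 2.778 - (1.658) = 1.1200, dy = 2.219 - (-1.9) = 4.1190
err = sqrt(1.254400 + 16.966161) = 4.2686

4.2686 m


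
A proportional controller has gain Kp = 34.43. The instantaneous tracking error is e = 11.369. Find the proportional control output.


u_P = Kp * e = 34.43 * 11.369 = 391.4347

391.4347


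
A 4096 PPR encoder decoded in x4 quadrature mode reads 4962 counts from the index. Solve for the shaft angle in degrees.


angle = counts * 360 / (PPR*4) = 4962 * 360 / 16384 = 109.0283

109.0283 degrees


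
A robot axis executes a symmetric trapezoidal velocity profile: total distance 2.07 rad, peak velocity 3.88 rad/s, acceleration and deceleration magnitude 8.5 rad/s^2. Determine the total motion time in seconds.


t_acc = v/a = 3.88/8.5 = 0.456471 s
d_acc = v^2/(2a) = 0.885553 rad (each ramp)
d_cruise = 2.07 - 2*0.885553 = 0.298894 rad
t_cruise = 0.298894/3.88 = 0.077035 s
t_total = 2*0.456471 + 0.077035 = 0.9900

0.9900 s


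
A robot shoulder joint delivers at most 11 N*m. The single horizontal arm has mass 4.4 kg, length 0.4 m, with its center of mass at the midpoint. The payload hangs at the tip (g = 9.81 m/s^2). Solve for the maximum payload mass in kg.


tau_arm = m_arm*g*(L/2) = 4.4*9.81*0.4/2 = 8.6328 N*m
tau_payload = tau_max - tau_arm = 11 - 8.6328 = 2.3672
m_payload = tau_payload / (g*L) = 2.3672 / (9.81*0.4) = 0.6033

0.6033 kg


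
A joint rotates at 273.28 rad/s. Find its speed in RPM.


RPM = 273.28 * 60/(2*pi) = 2609.6318

2609.6318 RPM


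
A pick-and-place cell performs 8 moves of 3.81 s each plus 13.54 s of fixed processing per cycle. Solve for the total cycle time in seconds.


T = 8*3.81 + 13.54 = 44.0200

44.0200 s


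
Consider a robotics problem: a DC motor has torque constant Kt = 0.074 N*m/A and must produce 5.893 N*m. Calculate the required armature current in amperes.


I = tau / Kt = 5.893/0.074 = 79.6351

79.6351 A


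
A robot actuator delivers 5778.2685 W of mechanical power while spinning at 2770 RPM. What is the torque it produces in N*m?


omega = 2770 * 2*pi/60 = 290.073722 rad/s
tau = P / omega = 5778.2685 / 290.073722 = 19.9200

19.9200 N*m


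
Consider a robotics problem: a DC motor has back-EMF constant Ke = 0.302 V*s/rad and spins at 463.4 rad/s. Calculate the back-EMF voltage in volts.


V_emf = Ke * omega = 0.302*463.4 = 139.9468

139.9468 V


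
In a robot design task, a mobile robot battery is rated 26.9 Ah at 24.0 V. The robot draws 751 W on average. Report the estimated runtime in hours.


E = 26.9*24.0 = 645.6000 Wh
t = E/P = 645.6000/751 = 0.8597

0.8597 hours


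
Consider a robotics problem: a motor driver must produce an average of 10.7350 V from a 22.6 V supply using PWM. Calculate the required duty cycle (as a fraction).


D = V_avg/V_supply = 10.7350/22.6 = 0.4750

0.4750


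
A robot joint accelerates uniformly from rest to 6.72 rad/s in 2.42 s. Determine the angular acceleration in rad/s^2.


alpha = delta_omega / t = 6.72 / 2.42 = 2.7769

2.7769 rad/s^2


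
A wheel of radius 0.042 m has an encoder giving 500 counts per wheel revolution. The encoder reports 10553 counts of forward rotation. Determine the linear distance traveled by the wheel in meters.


revs = 10553/500 = 21.106000
d = revs * 2*pi*r = 21.106000 * 2*pi*0.042 = 5.5697

5.5697 m


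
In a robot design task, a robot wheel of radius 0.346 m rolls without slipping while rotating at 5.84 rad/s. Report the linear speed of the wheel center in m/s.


v = omega * r = 5.84 * 0.346 = 2.0206

2.0206 m/s


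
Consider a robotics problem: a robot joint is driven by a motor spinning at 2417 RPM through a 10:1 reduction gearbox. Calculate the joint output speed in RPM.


omega_joint = omega_motor / N = 2417 / 10 = 241.7000

241.7000 RPM


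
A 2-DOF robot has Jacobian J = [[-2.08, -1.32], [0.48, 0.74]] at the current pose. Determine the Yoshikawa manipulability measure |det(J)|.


det(J) = -2.08*0.74 - (-1.32)*(0.48) = -0.9056
|det(J)| = 0.9056

0.9056


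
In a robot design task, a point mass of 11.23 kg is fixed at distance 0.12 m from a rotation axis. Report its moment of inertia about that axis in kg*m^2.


I = m*r^2 = 11.23*0.12^2 = 0.1617

0.1617 kg*m^2


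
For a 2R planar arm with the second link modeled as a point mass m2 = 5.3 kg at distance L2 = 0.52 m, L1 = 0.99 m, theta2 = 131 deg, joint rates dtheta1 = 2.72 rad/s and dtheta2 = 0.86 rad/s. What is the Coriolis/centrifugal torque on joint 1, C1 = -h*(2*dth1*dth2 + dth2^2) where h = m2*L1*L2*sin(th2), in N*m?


h = m2*L1*L2*sin(th2) = 5.3*0.99*0.52*sin(131 deg) = 2.059180
C1 = -h*(2*2.72*0.86 + 0.86^2) = -2.059180*5.4180 = -11.1566

-11.1566 N*m


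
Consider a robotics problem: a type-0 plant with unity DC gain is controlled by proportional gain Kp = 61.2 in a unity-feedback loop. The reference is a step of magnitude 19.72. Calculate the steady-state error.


e_ss = R/(1 + Kp) = 19.72/(1 + 61.2) = 19.72/62.2000 = 0.3170

0.3170


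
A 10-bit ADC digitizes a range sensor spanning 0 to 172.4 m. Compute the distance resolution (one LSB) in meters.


res = range / 2^n = 172.4/2^10 = 172.4/1024 = 0.1684

0.1684 m


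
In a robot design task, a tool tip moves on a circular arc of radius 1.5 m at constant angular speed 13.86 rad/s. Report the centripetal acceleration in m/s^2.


a_c = omega^2 * r = 13.86^2 * 1.5 = 288.1494

288.1494 m/s^2


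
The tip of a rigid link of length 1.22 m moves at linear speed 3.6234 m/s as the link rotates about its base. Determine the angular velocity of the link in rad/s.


omega = v / L = 3.6234 / 1.22 = 2.9700

2.9700 rad/s


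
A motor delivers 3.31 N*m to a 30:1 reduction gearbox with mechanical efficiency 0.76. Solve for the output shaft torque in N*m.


tau_out = tau_in * N * eta = 3.31 * 30 * 0.76 = 75.4680

75.4680 N*m


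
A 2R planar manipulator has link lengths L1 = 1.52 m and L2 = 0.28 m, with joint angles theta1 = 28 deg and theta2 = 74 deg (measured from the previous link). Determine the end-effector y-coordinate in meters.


y = L1*sin(th1) + L2*sin(th1+th2) = 1.52*sin(28 deg) + 0.28*sin(102 deg) = 0.9875

0.9875 m


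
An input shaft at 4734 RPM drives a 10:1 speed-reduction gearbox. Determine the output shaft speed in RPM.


omega_out = omega_in / N = 4734 / 10 = 473.4000

473.4000 RPM


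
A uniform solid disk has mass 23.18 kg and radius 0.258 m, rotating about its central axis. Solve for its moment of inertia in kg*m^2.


I = (1/2)*m*R^2 = 0.5*23.18*0.258^2 = 0.7715

0.7715 kg*m^2


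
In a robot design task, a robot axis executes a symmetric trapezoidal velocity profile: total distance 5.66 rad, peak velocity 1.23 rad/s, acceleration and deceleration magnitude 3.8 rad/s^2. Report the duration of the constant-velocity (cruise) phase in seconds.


t_acc = v/a = 0.323684 s, d_acc = v^2/(2a) = 0.199066 rad each
d_cruise = 5.66 - 2*0.199066 = 5.261868 rad
t_cruise = d_cruise/v = 5.261868/1.23 = 4.2779

4.2779 s


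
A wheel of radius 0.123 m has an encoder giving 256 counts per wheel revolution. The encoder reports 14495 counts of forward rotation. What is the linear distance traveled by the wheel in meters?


revs = 14495/256 = 56.621094
d = revs * 2*pi*r = 56.621094 * 2*pi*0.123 = 43.7586

43.7586 m


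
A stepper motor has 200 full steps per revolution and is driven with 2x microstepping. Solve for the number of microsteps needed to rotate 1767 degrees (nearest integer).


step_size = 360/(200*2) = 360/400 = 0.900000 deg
n = 1767/(360/400) = 1767*400/360 = 1963.3333 -> 1963

1963 steps


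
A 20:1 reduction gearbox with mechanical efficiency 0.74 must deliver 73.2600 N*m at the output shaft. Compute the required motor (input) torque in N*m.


tau_in = tau_out / (N * eta) = 73.2600 / (20 * 0.74) = 4.9500

4.9500 N*m


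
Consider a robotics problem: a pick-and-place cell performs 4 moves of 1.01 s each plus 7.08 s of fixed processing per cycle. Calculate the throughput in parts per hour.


T_cycle = 4*1.01 + 7.08 = 11.1200 s
rate = 3600/T = 323.7410

323.7410 parts/hour


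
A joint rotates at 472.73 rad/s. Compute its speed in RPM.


RPM = 472.73 * 60/(2*pi) = 4514.2390

4514.2390 RPM


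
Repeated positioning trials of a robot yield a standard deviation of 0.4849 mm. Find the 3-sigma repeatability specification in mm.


repeatability = 3*sigma = 3*0.4849 = 1.4547

1.4547 mm


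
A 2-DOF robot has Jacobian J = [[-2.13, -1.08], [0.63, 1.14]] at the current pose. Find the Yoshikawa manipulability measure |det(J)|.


det(J) = -2.13*1.14 - (-1.08)*(0.63) = -1.7478
|det(J)| = 1.7478

1.7478


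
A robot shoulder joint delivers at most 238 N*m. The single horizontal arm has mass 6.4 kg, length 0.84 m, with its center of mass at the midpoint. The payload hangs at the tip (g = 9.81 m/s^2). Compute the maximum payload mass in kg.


tau_arm = m_arm*g*(L/2) = 6.4*9.81*0.84/2 = 26.3693 N*m
tau_payload = tau_max - tau_arm = 238 - 26.3693 = 211.6307
m_payload = tau_payload / (g*L) = 211.6307 / (9.81*0.84) = 25.6821

25.6821 kg


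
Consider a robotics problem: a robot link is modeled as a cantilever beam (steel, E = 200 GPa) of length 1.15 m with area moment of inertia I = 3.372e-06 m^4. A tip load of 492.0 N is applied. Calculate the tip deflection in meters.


delta = F*L^3/(3*E*I) = 492.0*1.15^3/(3*2.000e+11*3.372e-06)
      = 748.2705/2023200 = 3.6985e-04

3.6985e-04 m


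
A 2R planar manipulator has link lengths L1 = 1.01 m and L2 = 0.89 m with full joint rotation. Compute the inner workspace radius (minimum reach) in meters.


r_min = |L1 - L2| = |1.01 - 0.89| = 0.1200

0.1200 m


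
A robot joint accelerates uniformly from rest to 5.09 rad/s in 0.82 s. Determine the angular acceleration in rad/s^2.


alpha = delta_omega / t = 5.09 / 0.82 = 6.2073

6.2073 rad/s^2


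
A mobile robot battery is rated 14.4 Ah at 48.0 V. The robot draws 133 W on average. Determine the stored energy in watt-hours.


E = capacity * V = 14.4*48.0 = 691.2000

691.2000 Wh


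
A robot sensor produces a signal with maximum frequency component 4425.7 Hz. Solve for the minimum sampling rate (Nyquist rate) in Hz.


f_s,min = 2*f_max = 2*4425.7 = 8851.4000

8851.4000 Hz


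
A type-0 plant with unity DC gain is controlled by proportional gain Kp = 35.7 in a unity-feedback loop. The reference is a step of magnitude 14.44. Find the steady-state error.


e_ss = R/(1 + Kp) = 14.44/(1 + 35.7) = 14.44/36.7000 = 0.3935

0.3935


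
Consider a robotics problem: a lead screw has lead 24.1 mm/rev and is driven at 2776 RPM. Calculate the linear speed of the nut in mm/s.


v = lead * (RPM/60) = 24.1*2776/60 = 1115.0267

1115.0267 mm/s


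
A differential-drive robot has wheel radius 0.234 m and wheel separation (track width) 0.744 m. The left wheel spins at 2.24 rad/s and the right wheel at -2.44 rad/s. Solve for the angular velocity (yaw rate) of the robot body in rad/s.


omega = r*(wR - wL)/L = 0.234*(-2.44 - (2.24))/0.744 = -1.4719

-1.4719 rad/s


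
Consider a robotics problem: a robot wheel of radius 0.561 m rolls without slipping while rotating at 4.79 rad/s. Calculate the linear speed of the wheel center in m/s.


v = omega * r = 4.79 * 0.561 = 2.6872

2.6872 m/s


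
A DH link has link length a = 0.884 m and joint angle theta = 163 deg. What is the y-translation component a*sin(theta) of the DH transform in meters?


a*sin(theta) = 0.884*sin(163 deg) = 0.2585

0.2585 m


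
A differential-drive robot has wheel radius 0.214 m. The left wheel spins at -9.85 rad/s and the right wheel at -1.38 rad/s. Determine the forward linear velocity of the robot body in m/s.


v = r*(wR + wL)/2 = 0.214*(-1.38 + -9.85)/2 = -1.2016

-1.2016 m/s


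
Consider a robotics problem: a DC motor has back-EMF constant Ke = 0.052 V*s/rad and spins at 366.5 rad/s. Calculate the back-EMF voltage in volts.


V_emf = Ke * omega = 0.052*366.5 = 19.0580

19.0580 V


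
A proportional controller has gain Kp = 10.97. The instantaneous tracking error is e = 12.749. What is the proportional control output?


u_P = Kp * e = 10.97 * 12.749 = 139.8565

139.8565


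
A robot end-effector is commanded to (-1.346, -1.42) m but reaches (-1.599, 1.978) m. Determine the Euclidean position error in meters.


dx = -1.599 - (-1.346) = -0.2530, dy = 1.978 - (-1.42) = 3.3980
err = sqrt(0.064009 + 11.546404) = 3.4074

3.4074 m


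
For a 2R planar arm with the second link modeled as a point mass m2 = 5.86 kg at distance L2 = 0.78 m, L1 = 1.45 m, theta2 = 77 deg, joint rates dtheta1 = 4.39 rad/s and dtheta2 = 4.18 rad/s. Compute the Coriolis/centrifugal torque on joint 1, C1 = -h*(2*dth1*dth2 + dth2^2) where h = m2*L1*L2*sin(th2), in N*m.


h = m2*L1*L2*sin(th2) = 5.86*1.45*0.78*sin(77 deg) = 6.457794
C1 = -h*(2*4.39*4.18 + 4.18^2) = -6.457794*54.1728 = -349.8368

-349.8368 N*m


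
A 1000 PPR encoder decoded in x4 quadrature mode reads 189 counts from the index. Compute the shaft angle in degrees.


angle = counts * 360 / (PPR*4) = 189 * 360 / 4000 = 17.0100

17.0100 degrees


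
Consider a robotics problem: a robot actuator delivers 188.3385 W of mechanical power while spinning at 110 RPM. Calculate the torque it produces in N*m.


omega = 110 * 2*pi/60 = 11.519173 rad/s
tau = P / omega = 188.3385 / 11.519173 = 16.3500

16.3500 N*m


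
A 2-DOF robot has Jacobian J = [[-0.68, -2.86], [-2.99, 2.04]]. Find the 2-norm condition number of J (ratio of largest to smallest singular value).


JJ^T eigenvalues: trace(JJ^T) = 21.7437, det(JJ^T) = det(J)^2 = 98.77576996
s_max^2 = (21.7437 + sqrt(77.68540985))/2 = 15.27881636
s_min^2 = (21.7437 - sqrt(77.68540985))/2 = 6.46488364
kappa = s_max/s_min = sqrt(15.27881636/6.46488364) = 1.5373

1.5373


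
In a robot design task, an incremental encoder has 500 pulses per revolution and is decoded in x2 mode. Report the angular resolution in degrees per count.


resolution = 360 / (PPR * 2) = 360 / 1000 = 0.3600

0.3600 degrees


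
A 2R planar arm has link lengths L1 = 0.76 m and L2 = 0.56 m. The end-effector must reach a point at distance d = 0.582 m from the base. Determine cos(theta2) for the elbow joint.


cos(th2) = (d^2 - L1^2 - L2^2)/(2*L1*L2) = (0.582^2 - 0.76^2 - 0.56^2)/(2*0.76*0.56) = -0.6491

-0.6491


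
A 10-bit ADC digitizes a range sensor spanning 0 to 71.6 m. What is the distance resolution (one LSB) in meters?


res = range / 2^n = 71.6/2^10 = 71.6/1024 = 0.0699

0.0699 m


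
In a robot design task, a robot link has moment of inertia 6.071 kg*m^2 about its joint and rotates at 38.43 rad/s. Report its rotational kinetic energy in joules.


KE = (1/2)*I*omega^2 = 0.5*6.071*38.43^2 = 4483.0234

4483.0234 J


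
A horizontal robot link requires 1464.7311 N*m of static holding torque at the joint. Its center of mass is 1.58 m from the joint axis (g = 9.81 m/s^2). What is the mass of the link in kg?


m = tau / (g*L) = 1464.7311 / (9.81 * 1.58) = 94.5000

94.5000 kg


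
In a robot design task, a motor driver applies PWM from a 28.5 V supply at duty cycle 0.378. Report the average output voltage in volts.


V_avg = V_supply * D = 28.5*0.378 = 10.7730

10.7730 V


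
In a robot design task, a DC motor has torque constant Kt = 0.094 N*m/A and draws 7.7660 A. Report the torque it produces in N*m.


tau = Kt * I = 0.094*7.7660 = 0.7300

0.7300 N*m


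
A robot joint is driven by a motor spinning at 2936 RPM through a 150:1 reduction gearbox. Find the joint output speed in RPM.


omega_joint = omega_motor / N = 2936 / 150 = 19.5733

19.5733 RPM


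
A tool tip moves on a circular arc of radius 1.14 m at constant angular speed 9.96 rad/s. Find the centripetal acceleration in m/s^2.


a_c = omega^2 * r = 9.96^2 * 1.14 = 113.0898

113.0898 m/s^2


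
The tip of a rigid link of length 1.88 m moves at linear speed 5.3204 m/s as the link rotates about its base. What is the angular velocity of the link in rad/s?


omega = v / L = 5.3204 / 1.88 = 2.8300

2.8300 rad/s


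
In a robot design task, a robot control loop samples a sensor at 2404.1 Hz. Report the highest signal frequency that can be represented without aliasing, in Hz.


f_max = f_s/2 = 2404.1/2 = 1202.0500

1202.0500 Hz


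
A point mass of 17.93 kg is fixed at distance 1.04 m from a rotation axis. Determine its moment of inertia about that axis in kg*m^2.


I = m*r^2 = 17.93*1.04^2 = 19.3931

19.3931 kg*m^2


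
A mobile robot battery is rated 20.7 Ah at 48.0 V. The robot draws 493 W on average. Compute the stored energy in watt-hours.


E = capacity * V = 20.7*48.0 = 993.6000

993.6000 Wh


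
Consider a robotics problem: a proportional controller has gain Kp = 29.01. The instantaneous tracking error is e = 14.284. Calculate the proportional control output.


u_P = Kp * e = 29.01 * 14.284 = 414.3788

414.3788


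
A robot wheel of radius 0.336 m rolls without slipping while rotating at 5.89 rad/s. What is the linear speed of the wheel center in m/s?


v = omega * r = 5.89 * 0.336 = 1.9790

1.9790 m/s


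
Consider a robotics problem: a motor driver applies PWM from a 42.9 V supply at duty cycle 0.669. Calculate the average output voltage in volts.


V_avg = V_supply * D = 42.9*0.669 = 28.7001

28.7001 V


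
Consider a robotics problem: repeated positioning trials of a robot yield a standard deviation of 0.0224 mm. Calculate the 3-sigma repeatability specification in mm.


repeatability = 3*sigma = 3*0.0224 = 0.0672

0.0672 mm


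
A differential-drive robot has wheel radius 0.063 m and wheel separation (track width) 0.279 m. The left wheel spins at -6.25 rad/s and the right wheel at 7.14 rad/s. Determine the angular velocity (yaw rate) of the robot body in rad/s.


omega = r*(wR - wL)/L = 0.063*(7.14 - (-6.25))/0.279 = 3.0235

3.0235 rad/s


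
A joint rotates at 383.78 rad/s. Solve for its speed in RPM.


RPM = 383.78 * 60/(2*pi) = 3664.8290

3664.8290 RPM


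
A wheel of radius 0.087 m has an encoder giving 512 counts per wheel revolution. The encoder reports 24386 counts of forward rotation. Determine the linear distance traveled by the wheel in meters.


revs = 24386/512 = 47.628906
d = revs * 2*pi*r = 47.628906 * 2*pi*0.087 = 26.0357

26.0357 m


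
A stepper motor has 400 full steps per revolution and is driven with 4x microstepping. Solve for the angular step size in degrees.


step = 360/(400*4) = 360/1600 = 0.2250

0.2250 degrees


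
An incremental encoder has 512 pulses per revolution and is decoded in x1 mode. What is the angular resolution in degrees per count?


resolution = 360 / (PPR * 1) = 360 / 512 = 0.7031

0.7031 degrees


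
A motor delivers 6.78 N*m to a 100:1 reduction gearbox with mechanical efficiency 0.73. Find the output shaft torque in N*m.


tau_out = tau_in * N * eta = 6.78 * 100 * 0.73 = 494.9400

494.9400 N*m


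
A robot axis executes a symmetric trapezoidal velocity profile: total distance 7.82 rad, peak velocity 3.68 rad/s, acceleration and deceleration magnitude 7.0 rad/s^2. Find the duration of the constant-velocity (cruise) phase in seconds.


t_acc = v/a = 0.525714 s, d_acc = v^2/(2a) = 0.967314 rad each
d_cruise = 7.82 - 2*0.967314 = 5.885372 rad
t_cruise = d_cruise/v = 5.885372/3.68 = 1.5993

1.5993 s


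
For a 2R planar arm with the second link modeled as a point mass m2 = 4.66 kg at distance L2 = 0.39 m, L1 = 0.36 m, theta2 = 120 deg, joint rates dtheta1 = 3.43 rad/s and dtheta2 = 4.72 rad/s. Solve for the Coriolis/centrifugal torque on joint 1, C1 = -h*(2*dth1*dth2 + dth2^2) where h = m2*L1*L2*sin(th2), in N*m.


h = m2*L1*L2*sin(th2) = 4.66*0.36*0.39*sin(120 deg) = 0.566609
C1 = -h*(2*3.43*4.72 + 4.72^2) = -0.566609*54.6576 = -30.9695

-30.9695 N*m


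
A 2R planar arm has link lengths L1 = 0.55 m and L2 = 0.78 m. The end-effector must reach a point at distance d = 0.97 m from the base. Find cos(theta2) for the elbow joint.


cos(th2) = (d^2 - L1^2 - L2^2)/(2*L1*L2) = (0.97^2 - 0.55^2 - 0.78^2)/(2*0.55*0.78) = 0.0350

0.0350


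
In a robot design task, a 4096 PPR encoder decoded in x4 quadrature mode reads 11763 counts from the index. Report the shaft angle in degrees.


angle = counts * 360 / (PPR*4) = 11763 * 360 / 16384 = 258.4644

258.4644 degrees


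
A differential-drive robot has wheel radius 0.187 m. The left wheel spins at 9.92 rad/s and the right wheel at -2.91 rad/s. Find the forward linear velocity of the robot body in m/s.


v = r*(wR + wL)/2 = 0.187*(-2.91 + 9.92)/2 = 0.6554

0.6554 m/s


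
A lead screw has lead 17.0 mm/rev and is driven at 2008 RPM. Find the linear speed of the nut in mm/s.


v = lead * (RPM/60) = 17.0*2008/60 = 568.9333

568.9333 mm/s


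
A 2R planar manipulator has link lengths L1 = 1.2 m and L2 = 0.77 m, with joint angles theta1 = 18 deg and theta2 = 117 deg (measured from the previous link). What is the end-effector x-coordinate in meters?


x = L1*cos(th1) + L2*cos(th1+th2) = 1.2*cos(18 deg) + 0.77*cos(135 deg) = 0.5968

0.5968 m


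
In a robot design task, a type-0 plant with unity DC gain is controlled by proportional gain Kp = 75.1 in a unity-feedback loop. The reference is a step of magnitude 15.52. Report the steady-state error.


e_ss = R/(1 + Kp) = 15.52/(1 + 75.1) = 15.52/76.1000 = 0.2039

0.2039


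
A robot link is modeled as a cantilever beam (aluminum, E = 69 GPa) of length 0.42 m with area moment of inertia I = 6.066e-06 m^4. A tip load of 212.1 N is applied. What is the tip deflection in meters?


delta = F*L^3/(3*E*I) = 212.1*0.42^3/(3*6.900e+10*6.066e-06)
      = 15.7140648/1255662 = 1.2515e-05

1.2515e-05 m


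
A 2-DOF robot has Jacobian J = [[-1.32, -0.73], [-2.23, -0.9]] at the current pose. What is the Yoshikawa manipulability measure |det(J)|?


det(J) = -1.32*-0.9 - (-0.73)*(-2.23) = -0.4399
|det(J)| = 0.4399

0.4399


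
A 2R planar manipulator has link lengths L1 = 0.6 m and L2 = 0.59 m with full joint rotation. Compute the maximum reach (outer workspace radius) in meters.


r_max = L1 + L2 = 0.6 + 0.59 = 1.1900

1.1900 m


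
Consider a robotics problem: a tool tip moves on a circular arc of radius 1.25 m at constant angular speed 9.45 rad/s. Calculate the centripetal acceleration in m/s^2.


a_c = omega^2 * r = 9.45^2 * 1.25 = 111.6281

111.6281 m/s^2


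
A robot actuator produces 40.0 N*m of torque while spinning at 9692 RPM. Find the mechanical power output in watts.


omega = 9692 * 2*pi/60 = 1014.943867 rad/s
P = tau * omega = 40.0 * 1014.943867 = 40597.7547

40597.7547 W


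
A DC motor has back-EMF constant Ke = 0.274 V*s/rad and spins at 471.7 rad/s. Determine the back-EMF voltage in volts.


V_emf = Ke * omega = 0.274*471.7 = 129.2458

129.2458 V


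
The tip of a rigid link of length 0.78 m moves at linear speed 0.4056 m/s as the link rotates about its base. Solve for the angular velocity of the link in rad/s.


omega = v / L = 0.4056 / 0.78 = 0.5200

0.5200 rad/s


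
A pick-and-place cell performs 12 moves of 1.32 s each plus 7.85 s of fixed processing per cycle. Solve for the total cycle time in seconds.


T = 12*1.32 + 7.85 = 23.6900

23.6900 s


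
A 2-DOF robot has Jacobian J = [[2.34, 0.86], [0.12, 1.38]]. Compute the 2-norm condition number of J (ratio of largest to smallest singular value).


JJ^T eigenvalues: trace(JJ^T) = 8.1340, det(JJ^T) = det(J)^2 = 9.77187600
s_max^2 = (8.1340 + sqrt(27.07445200))/2 = 6.66865582
s_min^2 = (8.1340 - sqrt(27.07445200))/2 = 1.46534418
kappa = s_max/s_min = sqrt(6.66865582/1.46534418) = 2.1333

2.1333


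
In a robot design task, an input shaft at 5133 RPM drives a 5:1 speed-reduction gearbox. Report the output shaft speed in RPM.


omega_out = omega_in / N = 5133 / 5 = 1026.6000

1026.6000 RPM


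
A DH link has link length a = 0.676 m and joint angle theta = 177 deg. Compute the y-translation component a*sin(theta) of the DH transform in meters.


a*sin(theta) = 0.676*sin(177 deg) = 0.0354

0.0354 m


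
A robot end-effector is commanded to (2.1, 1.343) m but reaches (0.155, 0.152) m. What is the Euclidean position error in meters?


dx = 0.155 - (2.1) = -1.9450, dy = 0.152 - (1.343) = -1.1910
err = sqrt(3.783025 + 1.418481) = 2.2807

2.2807 m


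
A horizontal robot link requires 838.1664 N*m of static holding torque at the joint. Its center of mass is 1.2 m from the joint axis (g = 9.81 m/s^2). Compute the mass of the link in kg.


m = tau / (g*L) = 838.1664 / (9.81 * 1.2) = 71.2000

71.2000 kg


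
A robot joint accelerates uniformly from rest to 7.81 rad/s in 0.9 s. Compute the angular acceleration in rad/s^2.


alpha = delta_omega / t = 7.81 / 0.9 = 8.6778

8.6778 rad/s^2


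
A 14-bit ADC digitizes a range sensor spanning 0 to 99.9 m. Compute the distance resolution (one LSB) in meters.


res = range / 2^n = 99.9/2^14 = 99.9/16384 = 0.0061

0.0061 m


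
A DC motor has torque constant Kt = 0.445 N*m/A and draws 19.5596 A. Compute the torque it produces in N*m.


tau = Kt * I = 0.445*19.5596 = 8.7040

8.7040 N*m


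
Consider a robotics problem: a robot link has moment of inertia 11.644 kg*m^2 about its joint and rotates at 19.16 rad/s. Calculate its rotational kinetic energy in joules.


KE = (1/2)*I*omega^2 = 0.5*11.644*19.16^2 = 2137.2888

2137.2888 J


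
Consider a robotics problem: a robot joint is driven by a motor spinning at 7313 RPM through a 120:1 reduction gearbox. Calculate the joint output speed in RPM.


omega_joint = omega_motor / N = 7313 / 120 = 60.9417

60.9417 RPM


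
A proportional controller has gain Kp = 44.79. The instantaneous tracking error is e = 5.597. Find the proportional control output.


u_P = Kp * e = 44.79 * 5.597 = 250.6896

250.6896


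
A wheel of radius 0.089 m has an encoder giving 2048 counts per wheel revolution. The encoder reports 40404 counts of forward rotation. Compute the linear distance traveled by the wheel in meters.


revs = 40404/2048 = 19.728516
d = revs * 2*pi*r = 19.728516 * 2*pi*0.089 = 11.0323

11.0323 m


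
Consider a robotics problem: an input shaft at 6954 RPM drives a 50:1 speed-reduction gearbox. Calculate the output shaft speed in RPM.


omega_out = omega_in / N = 6954 / 50 = 139.0800

139.0800 RPM


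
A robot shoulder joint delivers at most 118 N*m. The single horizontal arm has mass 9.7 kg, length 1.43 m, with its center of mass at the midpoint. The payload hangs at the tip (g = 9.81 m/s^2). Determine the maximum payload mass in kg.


tau_arm = m_arm*g*(L/2) = 9.7*9.81*1.43/2 = 68.0373 N*m
tau_payload = tau_max - tau_arm = 118 - 68.0373 = 49.9627
m_payload = tau_payload / (g*L) = 49.9627 / (9.81*1.43) = 3.5616

3.5616 kg


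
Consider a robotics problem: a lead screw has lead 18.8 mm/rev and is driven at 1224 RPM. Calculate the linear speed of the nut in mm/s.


v = lead * (RPM/60) = 18.8*1224/60 = 383.5200

383.5200 mm/s


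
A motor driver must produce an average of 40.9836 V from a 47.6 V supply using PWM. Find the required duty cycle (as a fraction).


D = V_avg/V_supply = 40.9836/47.6 = 0.8610

0.8610


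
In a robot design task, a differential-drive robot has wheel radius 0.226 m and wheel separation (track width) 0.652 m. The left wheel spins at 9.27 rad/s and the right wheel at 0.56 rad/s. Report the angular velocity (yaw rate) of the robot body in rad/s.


omega = r*(wR - wL)/L = 0.226*(0.56 - (9.27))/0.652 = -3.0191

-3.0191 rad/s


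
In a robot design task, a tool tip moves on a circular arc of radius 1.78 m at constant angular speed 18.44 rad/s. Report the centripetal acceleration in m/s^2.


a_c = omega^2 * r = 18.44^2 * 1.78 = 605.2598

605.2598 m/s^2


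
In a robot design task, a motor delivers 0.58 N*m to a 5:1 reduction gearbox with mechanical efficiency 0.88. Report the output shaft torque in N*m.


tau_out = tau_in * N * eta = 0.58 * 5 * 0.88 = 2.5520

2.5520 N*m


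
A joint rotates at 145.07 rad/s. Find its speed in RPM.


RPM = 145.07 * 60/(2*pi) = 1385.3165

1385.3165 RPM


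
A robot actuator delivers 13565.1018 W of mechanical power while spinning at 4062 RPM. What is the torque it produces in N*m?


omega = 4062 * 2*pi/60 = 425.371645 rad/s
tau = P / omega = 13565.1018 / 425.371645 = 31.8900

31.8900 N*m


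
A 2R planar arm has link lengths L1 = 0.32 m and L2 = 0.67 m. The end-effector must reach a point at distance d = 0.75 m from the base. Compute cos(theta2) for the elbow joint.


cos(th2) = (d^2 - L1^2 - L2^2)/(2*L1*L2) = (0.75^2 - 0.32^2 - 0.67^2)/(2*0.32*0.67) = 0.0261

0.0261


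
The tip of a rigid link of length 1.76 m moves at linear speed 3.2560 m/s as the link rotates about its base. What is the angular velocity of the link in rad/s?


omega = v / L = 3.2560 / 1.76 = 1.8500

1.8500 rad/s


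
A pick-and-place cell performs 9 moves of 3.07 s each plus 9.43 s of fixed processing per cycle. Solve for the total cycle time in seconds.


T = 9*3.07 + 9.43 = 37.0600

37.0600 s


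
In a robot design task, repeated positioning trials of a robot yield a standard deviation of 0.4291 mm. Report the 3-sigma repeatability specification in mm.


repeatability = 3*sigma = 3*0.4291 = 1.2873

1.2873 mm


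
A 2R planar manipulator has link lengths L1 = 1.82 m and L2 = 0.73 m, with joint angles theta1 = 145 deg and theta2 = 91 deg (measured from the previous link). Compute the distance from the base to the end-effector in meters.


x = L1*cos(th1) + L2*cos(th1+th2) = -1.899068
y = L1*sin(th1) + L2*sin(th1+th2) = 0.438712
d = sqrt(x^2 + y^2) = sqrt(3.606459 + 0.192468) = 1.9491

1.9491 m


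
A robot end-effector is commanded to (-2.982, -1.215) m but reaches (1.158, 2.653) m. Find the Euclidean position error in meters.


dx = 1.158 - (-2.982) = 4.1400, dy = 2.653 - (-1.215) = 3.8680
err = sqrt(17.139600 + 14.961424) = 5.6658

5.6658 m


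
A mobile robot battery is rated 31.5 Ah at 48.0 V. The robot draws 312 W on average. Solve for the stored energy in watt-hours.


E = capacity * V = 31.5*48.0 = 1512.0000

1512.0000 Wh


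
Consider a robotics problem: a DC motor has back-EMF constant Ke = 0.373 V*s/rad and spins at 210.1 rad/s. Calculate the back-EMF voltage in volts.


V_emf = Ke * omega = 0.373*210.1 = 78.3673

78.3673 V


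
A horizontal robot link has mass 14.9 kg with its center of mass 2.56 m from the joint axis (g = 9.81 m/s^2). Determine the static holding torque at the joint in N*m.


tau = m*g*L = 14.9 * 9.81 * 2.56 = 374.1926

374.1926 N*m


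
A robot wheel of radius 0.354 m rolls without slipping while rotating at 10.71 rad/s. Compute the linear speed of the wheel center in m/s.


v = omega * r = 10.71 * 0.354 = 3.7913

3.7913 m/s
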